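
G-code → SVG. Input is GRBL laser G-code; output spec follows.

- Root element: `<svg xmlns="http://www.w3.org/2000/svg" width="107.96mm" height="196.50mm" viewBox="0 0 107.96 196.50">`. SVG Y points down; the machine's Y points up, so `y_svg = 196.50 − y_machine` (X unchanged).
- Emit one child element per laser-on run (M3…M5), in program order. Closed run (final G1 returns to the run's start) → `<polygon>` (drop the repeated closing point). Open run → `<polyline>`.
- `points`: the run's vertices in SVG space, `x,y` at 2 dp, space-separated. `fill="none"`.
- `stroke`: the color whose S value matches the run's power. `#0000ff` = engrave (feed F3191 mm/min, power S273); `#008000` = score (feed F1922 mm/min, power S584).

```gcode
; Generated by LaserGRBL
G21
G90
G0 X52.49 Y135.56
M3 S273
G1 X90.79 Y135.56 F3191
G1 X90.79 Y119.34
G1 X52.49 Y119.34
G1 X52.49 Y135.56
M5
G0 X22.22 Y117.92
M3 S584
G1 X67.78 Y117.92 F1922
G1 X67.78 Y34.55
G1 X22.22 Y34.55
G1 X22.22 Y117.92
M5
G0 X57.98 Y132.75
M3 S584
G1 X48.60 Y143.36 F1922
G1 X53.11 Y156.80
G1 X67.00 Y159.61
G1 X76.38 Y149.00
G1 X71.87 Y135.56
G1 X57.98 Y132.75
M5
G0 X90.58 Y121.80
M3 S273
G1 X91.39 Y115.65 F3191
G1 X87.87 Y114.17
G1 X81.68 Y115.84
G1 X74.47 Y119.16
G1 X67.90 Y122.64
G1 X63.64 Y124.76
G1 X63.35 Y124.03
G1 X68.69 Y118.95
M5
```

<svg xmlns="http://www.w3.org/2000/svg" width="107.96mm" height="196.50mm" viewBox="0 0 107.96 196.50">
  <polygon points="52.49,60.94 90.79,60.94 90.79,77.16 52.49,77.16" fill="none" stroke="#0000ff"/>
  <polygon points="22.22,78.58 67.78,78.58 67.78,161.95 22.22,161.95" fill="none" stroke="#008000"/>
  <polygon points="57.98,63.75 48.60,53.14 53.11,39.70 67.00,36.89 76.38,47.50 71.87,60.94" fill="none" stroke="#008000"/>
  <polyline points="90.58,74.70 91.39,80.85 87.87,82.33 81.68,80.66 74.47,77.34 67.90,73.86 63.64,71.74 63.35,72.47 68.69,77.55" fill="none" stroke="#0000ff"/>
</svg>

Each laser-on run becomes one SVG element. Flip Y back into SVG space with y_svg = 196.50 − y_machine.

Run 1: the run's S273 means `#0000ff` (engrave). The run returns to its start, so emit a `<polygon>` with points (Y-flipped): 52.49,60.94 90.79,60.94 90.79,77.16 52.49,77.16.

Run 2: power S584 maps to stroke `#008000` (score). The run returns to its start, so emit a `<polygon>` with points (Y-flipped): 22.22,78.58 67.78,78.58 67.78,161.95 22.22,161.95.

Run 3: S584 ⇒ score layer `#008000`. The run returns to its start, so emit a `<polygon>` with points (Y-flipped): 57.98,63.75 48.60,53.14 53.11,39.70 67.00,36.89 76.38,47.50 71.87,60.94.

Run 4: power S273 maps to stroke `#0000ff` (engrave). The run is open, so emit a `<polyline>` with points (Y-flipped): 90.58,74.70 91.39,80.85 87.87,82.33 81.68,80.66 74.47,77.34 67.90,73.86 63.64,71.74 63.35,72.47 68.69,77.55.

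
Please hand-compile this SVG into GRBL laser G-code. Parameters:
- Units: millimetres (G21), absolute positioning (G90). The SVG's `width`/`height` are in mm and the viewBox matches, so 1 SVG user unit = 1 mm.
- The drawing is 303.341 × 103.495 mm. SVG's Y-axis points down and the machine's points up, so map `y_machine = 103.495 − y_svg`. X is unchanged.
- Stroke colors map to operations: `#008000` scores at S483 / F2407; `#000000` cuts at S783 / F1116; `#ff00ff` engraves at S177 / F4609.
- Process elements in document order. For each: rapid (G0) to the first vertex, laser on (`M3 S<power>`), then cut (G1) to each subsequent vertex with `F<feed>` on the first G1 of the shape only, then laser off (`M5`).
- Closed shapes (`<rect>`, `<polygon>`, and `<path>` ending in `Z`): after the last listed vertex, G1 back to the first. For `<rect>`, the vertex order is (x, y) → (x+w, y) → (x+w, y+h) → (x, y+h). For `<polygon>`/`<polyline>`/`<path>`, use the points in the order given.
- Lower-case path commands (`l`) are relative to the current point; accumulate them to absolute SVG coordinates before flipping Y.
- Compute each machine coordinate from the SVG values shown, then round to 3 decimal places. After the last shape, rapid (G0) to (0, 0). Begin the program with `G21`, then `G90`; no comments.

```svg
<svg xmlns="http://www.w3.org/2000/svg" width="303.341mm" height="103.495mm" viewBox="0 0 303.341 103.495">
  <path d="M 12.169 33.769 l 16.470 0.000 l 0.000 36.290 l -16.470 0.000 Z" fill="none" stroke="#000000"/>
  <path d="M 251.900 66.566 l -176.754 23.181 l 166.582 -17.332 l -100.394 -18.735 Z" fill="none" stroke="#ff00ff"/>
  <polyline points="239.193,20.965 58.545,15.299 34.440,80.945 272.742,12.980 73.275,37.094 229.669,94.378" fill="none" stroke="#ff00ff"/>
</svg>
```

G21
G90
G0 X12.169 Y69.726
M3 S783
G1 X28.639 Y69.726 F1116
G1 X28.639 Y33.436
G1 X12.169 Y33.436
G1 X12.169 Y69.726
M5
G0 X251.900 Y36.929
M3 S177
G1 X75.146 Y13.748 F4609
G1 X241.728 Y31.080
G1 X141.334 Y49.815
G1 X251.900 Y36.929
M5
G0 X239.193 Y82.530
M3 S177
G1 X58.545 Y88.196 F4609
G1 X34.440 Y22.550
G1 X272.742 Y90.515
G1 X73.275 Y66.401
G1 X229.669 Y9.117
M5
G0 X0.000 Y0.000

viewBox `0 0 303.341 103.495` with mm width/height → 1 unit = 1 mm. Flip: y_m = 103.495 − y_svg.

**Shape 1** — `<path>` rectangle, stroke `#000000` → cut (S783, F1116). Machine vertices: (12.169,69.726) → (28.639,69.726) → (28.639,33.436) → (12.169,33.436) → (12.169,69.726). Closed: final G1 returns to the first vertex.

**Shape 2** — `<path>` closed polygon, stroke `#ff00ff` → engrave (S177, F4609). Machine vertices: (251.900,36.929) → (75.146,13.748) → (241.728,31.080) → (141.334,49.815) → (251.900,36.929). Closed: final G1 returns to the first vertex.

**Shape 3** — `<polyline>` open polyline, stroke `#ff00ff` → engrave (S177, F4609). Machine vertices: (239.193,82.530) → (58.545,88.196) → (34.440,22.550) → (272.742,90.515) → (73.275,66.401) → (229.669,9.117). Open path.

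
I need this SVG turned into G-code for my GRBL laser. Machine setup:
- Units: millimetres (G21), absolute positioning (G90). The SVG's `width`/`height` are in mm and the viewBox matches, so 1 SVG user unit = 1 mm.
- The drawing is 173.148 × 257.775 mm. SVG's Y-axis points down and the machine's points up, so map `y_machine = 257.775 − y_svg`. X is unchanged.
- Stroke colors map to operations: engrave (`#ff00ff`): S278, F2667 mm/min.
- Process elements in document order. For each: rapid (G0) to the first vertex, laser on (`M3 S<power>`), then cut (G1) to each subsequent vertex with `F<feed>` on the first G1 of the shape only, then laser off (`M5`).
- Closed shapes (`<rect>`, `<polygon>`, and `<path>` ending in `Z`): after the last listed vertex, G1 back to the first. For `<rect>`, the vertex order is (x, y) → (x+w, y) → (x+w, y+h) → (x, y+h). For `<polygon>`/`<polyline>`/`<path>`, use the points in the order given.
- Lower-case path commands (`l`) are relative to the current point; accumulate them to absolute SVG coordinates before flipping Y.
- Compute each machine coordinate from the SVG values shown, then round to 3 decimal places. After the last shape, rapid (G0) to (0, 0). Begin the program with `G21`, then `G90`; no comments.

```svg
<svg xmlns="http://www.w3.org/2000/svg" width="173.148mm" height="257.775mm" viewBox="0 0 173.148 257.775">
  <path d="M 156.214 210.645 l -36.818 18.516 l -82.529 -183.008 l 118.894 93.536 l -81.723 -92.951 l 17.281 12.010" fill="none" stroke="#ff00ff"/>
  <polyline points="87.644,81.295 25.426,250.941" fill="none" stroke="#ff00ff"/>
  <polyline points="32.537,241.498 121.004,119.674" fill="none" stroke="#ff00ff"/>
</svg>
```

viewBox `0 0 173.148 257.775` with mm width/height → 1 unit = 1 mm. Flip: y_m = 257.775 − y_svg.

**Shape 1** — `<path>` open polyline, stroke `#ff00ff` → engrave (S278, F2667). Machine vertices: (156.214,47.130) → (119.396,28.614) → (36.867,211.622) → (155.761,118.086) → (74.038,211.037) → (91.319,199.027). Open path.

**Shape 2** — `<polyline>` line segment, stroke `#ff00ff` → engrave (S278, F2667). Machine vertices: (87.644,176.480) → (25.426,6.834). Open path.

**Shape 3** — `<polyline>` line segment, stroke `#ff00ff` → engrave (S278, F2667). Machine vertices: (32.537,16.277) → (121.004,138.101). Open path.

G21
G90
G0 X156.214 Y47.130
M3 S278
G1 X119.396 Y28.614 F2667
G1 X36.867 Y211.622
G1 X155.761 Y118.086
G1 X74.038 Y211.037
G1 X91.319 Y199.027
M5
G0 X87.644 Y176.480
M3 S278
G1 X25.426 Y6.834 F2667
M5
G0 X32.537 Y16.277
M3 S278
G1 X121.004 Y138.101 F2667
M5
G0 X0.000 Y0.000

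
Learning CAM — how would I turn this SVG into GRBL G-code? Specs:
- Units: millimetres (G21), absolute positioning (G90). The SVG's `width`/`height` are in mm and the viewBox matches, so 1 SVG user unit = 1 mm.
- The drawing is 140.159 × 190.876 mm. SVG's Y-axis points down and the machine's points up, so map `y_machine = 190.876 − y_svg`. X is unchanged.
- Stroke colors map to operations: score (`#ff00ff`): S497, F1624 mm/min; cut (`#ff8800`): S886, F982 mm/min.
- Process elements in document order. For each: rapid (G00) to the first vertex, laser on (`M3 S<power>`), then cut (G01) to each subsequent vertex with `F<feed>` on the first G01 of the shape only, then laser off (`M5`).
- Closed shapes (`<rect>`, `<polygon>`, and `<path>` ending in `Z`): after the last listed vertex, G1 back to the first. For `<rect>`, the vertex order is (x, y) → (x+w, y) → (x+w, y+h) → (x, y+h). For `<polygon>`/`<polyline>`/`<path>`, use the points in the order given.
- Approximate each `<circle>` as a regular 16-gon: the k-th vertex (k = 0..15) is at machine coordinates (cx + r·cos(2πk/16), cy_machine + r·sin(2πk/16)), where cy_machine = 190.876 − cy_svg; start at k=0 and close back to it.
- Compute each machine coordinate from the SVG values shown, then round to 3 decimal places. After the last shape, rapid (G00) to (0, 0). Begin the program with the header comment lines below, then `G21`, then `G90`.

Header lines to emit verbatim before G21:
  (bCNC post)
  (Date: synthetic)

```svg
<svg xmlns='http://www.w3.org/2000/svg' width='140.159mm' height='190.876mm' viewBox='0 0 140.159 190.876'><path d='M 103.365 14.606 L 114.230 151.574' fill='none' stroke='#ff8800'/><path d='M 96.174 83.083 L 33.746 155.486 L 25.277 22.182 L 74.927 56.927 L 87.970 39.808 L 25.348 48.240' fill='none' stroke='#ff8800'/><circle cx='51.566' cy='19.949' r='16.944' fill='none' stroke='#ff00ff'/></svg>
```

Since the viewBox matches the mm dimensions, user units are millimetres directly. The only transform is the Y-flip y_m = 190.876 − y_svg.

Shape 1 is a line segment drawn with `<path>`. Its stroke #ff8800 means cut at S886, F982. After flipping Y the toolpath is (103.365,176.270) → (114.230,39.302).

Shape 2 is a open polyline drawn with `<path>`. Its stroke #ff8800 means cut at S886, F982. After flipping Y the toolpath is (96.174,107.793) → (33.746,35.390) → (25.277,168.694) → (74.927,133.949) → (87.970,151.068) → (25.348,142.636).

Shape 3 is a circle drawn with `<circle>`. Its stroke #ff00ff means score at S497, F1624. After flipping Y the toolpath is (68.510,170.927) → (67.220,177.411) → (63.547,182.908) → (58.050,186.581) → (51.566,187.871) → (45.082,186.581) → (39.585,182.908) → (35.912,177.411) → (34.622,170.927) → (35.912,164.443) → (39.585,158.946) → (45.082,155.273) → (51.566,153.983) → (58.050,155.273) → (63.547,158.946) → (67.220,164.443) → (68.510,170.927), returning to the start.

(bCNC post)
(Date: synthetic)
G21
G90
G00 X103.365 Y176.270
M3 S886
G01 X114.230 Y39.302 F982
M5
G00 X96.174 Y107.793
M3 S886
G01 X33.746 Y35.390 F982
G01 X25.277 Y168.694
G01 X74.927 Y133.949
G01 X87.970 Y151.068
G01 X25.348 Y142.636
M5
G00 X68.510 Y170.927
M3 S497
G01 X67.220 Y177.411 F1624
G01 X63.547 Y182.908
G01 X58.050 Y186.581
G01 X51.566 Y187.871
G01 X45.082 Y186.581
G01 X39.585 Y182.908
G01 X35.912 Y177.411
G01 X34.622 Y170.927
G01 X35.912 Y164.443
G01 X39.585 Y158.946
G01 X45.082 Y155.273
G01 X51.566 Y153.983
G01 X58.050 Y155.273
G01 X63.547 Y158.946
G01 X67.220 Y164.443
G01 X68.510 Y170.927
M5
G00 X0.000 Y0.000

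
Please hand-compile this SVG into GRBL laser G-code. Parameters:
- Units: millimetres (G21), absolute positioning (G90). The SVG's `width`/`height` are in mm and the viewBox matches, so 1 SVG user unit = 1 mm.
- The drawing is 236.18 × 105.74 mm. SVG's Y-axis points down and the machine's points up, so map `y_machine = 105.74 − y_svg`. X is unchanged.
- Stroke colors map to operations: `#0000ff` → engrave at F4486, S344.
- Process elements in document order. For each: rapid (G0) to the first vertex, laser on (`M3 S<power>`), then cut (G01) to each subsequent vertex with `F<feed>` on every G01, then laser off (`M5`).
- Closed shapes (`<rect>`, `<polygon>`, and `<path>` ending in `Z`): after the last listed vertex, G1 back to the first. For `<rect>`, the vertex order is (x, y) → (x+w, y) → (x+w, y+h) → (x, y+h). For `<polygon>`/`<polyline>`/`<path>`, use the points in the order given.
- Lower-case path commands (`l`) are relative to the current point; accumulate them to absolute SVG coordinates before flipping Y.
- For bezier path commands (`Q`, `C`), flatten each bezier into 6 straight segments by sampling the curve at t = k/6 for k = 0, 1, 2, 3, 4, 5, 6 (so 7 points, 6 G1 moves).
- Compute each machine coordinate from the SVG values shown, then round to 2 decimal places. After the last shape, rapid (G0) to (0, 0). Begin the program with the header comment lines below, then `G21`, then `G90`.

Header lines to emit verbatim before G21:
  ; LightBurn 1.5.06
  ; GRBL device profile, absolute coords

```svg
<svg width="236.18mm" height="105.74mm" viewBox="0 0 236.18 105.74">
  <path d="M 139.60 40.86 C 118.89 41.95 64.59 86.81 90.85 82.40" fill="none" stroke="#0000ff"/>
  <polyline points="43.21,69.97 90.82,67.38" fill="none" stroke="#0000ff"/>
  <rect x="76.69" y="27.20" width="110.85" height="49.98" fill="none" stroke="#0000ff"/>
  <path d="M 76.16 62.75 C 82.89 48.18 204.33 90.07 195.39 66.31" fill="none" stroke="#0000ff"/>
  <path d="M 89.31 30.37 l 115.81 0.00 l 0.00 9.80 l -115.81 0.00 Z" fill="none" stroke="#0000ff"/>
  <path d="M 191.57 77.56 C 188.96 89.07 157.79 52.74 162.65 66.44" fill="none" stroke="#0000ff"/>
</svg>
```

Since the viewBox matches the mm dimensions, user units are millimetres directly. The only transform is the Y-flip y_m = 105.74 − y_svg.

Shape 1 is a cubic bezier drawn with `<path>`. Its stroke #0000ff means engrave at S344, F4486. After flipping Y the toolpath is (139.60,64.88) → (126.97,61.12) → (111.92,52.65) → (97.61,42.05) → (87.22,31.91) → (83.90,24.81) → (90.85,23.34).

Shape 2 is a line segment drawn with `<polyline>`. Its stroke #0000ff means engrave at S344, F4486. After flipping Y the toolpath is (43.21,35.77) → (90.82,38.36).

Shape 3 is a rectangle drawn with `<rect>`. Its stroke #0000ff means engrave at S344, F4486. After flipping Y the toolpath is (76.69,78.54) → (187.54,78.54) → (187.54,28.56) → (76.69,28.56) → (76.69,78.54), returning to the start.

Shape 4 is a cubic bezier drawn with `<path>`. Its stroke #0000ff means engrave at S344, F4486. After flipping Y the toolpath is (76.16,42.99) → (87.95,46.14) → (112.05,43.26) → (141.65,37.76) → (169.95,33.03) → (190.13,32.46) → (195.39,39.43).

Shape 5 is a rectangle drawn with `<path>`. Its stroke #0000ff means engrave at S344, F4486. After flipping Y the toolpath is (89.31,75.37) → (205.12,75.37) → (205.12,65.57) → (89.31,65.57) → (89.31,75.37), returning to the start.

Shape 6 is a cubic bezier drawn with `<path>`. Its stroke #0000ff means engrave at S344, F4486. After flipping Y the toolpath is (191.57,28.18) → (188.18,25.96) → (181.83,28.99) → (174.31,34.56) → (167.41,39.95) → (162.92,42.43) → (162.65,39.30).

; LightBurn 1.5.06
; GRBL device profile, absolute coords
G21
G90
G0 X139.60 Y64.88
M3 S344
G01 X126.97 Y61.12 F4486
G01 X111.92 Y52.65 F4486
G01 X97.61 Y42.05 F4486
G01 X87.22 Y31.91 F4486
G01 X83.90 Y24.81 F4486
G01 X90.85 Y23.34 F4486
M5
G0 X43.21 Y35.77
M3 S344
G01 X90.82 Y38.36 F4486
M5
G0 X76.69 Y78.54
M3 S344
G01 X187.54 Y78.54 F4486
G01 X187.54 Y28.56 F4486
G01 X76.69 Y28.56 F4486
G01 X76.69 Y78.54 F4486
M5
G0 X76.16 Y42.99
M3 S344
G01 X87.95 Y46.14 F4486
G01 X112.05 Y43.26 F4486
G01 X141.65 Y37.76 F4486
G01 X169.95 Y33.03 F4486
G01 X190.13 Y32.46 F4486
G01 X195.39 Y39.43 F4486
M5
G0 X89.31 Y75.37
M3 S344
G01 X205.12 Y75.37 F4486
G01 X205.12 Y65.57 F4486
G01 X89.31 Y65.57 F4486
G01 X89.31 Y75.37 F4486
M5
G0 X191.57 Y28.18
M3 S344
G01 X188.18 Y25.96 F4486
G01 X181.83 Y28.99 F4486
G01 X174.31 Y34.56 F4486
G01 X167.41 Y39.95 F4486
G01 X162.92 Y42.43 F4486
G01 X162.65 Y39.30 F4486
M5
G0 X0.00 Y0.00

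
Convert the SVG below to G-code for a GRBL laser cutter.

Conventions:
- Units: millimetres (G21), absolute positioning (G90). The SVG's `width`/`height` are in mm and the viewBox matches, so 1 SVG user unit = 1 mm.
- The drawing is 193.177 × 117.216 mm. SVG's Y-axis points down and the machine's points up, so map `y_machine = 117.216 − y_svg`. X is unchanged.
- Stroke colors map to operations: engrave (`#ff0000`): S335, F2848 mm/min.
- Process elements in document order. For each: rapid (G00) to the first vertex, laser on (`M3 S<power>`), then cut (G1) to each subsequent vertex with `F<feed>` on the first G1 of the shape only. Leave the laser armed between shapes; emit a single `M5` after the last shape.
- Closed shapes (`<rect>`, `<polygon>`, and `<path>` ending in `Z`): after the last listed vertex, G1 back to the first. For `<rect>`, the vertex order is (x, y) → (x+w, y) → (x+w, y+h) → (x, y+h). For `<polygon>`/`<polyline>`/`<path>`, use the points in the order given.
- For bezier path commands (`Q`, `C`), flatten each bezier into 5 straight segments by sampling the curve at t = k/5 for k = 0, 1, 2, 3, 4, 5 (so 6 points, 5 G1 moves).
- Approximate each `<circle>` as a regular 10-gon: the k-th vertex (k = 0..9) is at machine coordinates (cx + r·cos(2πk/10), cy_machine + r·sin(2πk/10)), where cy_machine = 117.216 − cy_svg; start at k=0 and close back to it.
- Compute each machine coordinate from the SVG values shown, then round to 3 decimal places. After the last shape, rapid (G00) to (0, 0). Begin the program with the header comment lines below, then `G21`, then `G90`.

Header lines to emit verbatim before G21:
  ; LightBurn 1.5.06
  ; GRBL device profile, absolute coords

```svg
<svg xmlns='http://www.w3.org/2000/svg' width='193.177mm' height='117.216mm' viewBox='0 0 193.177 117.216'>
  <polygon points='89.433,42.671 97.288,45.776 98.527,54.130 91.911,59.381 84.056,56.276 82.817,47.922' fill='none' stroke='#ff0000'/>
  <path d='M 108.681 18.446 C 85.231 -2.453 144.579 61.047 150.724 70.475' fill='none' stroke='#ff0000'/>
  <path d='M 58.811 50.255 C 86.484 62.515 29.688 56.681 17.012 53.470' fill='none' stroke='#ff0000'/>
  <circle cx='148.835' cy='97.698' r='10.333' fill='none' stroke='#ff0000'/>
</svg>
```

1 u = 1 mm; y_m = 117.216 − y.

[1] `<polygon>` regular polygon, #ff0000→engrave S335 F2848: (89.433,74.545) → (97.288,71.440) → (98.527,63.086) → (91.911,57.835) → (84.056,60.940) → (82.817,69.294) → (89.433,74.545) (closed)

[2] `<path>` cubic bezier, #ff0000→engrave S335 F2848: (108.681,98.770) → (103.459,102.289) → (111.580,92.199) → (126.517,75.147) → (141.741,57.779) → (150.724,46.741)

[3] `<path>` cubic bezier, #ff0000→engrave S335 F2848: (58.811,66.961) → (66.307,61.611) → (59.703,59.608) → (45.171,59.960) → (28.883,61.670) → (17.012,63.746)

[4] `<circle>` circle, #ff0000→engrave S335 F2848: (159.168,19.518) → (157.195,25.592) → (152.028,29.345) → (145.642,29.345) → (140.475,25.592) → (138.502,19.518) → (140.475,13.444) → (145.642,9.691) → (152.028,9.691) → (157.195,13.444) → (159.168,19.518) (closed)

; LightBurn 1.5.06
; GRBL device profile, absolute coords
G21
G90
G00 X89.433 Y74.545
M3 S335
G1 X97.288 Y71.440 F2848
G1 X98.527 Y63.086
G1 X91.911 Y57.835
G1 X84.056 Y60.940
G1 X82.817 Y69.294
G1 X89.433 Y74.545
G00 X108.681 Y98.770
M3 S335
G1 X103.459 Y102.289 F2848
G1 X111.580 Y92.199
G1 X126.517 Y75.147
G1 X141.741 Y57.779
G1 X150.724 Y46.741
G00 X58.811 Y66.961
M3 S335
G1 X66.307 Y61.611 F2848
G1 X59.703 Y59.608
G1 X45.171 Y59.960
G1 X28.883 Y61.670
G1 X17.012 Y63.746
G00 X159.168 Y19.518
M3 S335
G1 X157.195 Y25.592 F2848
G1 X152.028 Y29.345
G1 X145.642 Y29.345
G1 X140.475 Y25.592
G1 X138.502 Y19.518
G1 X140.475 Y13.444
G1 X145.642 Y9.691
G1 X152.028 Y9.691
G1 X157.195 Y13.444
G1 X159.168 Y19.518
M5
G00 X0.000 Y0.000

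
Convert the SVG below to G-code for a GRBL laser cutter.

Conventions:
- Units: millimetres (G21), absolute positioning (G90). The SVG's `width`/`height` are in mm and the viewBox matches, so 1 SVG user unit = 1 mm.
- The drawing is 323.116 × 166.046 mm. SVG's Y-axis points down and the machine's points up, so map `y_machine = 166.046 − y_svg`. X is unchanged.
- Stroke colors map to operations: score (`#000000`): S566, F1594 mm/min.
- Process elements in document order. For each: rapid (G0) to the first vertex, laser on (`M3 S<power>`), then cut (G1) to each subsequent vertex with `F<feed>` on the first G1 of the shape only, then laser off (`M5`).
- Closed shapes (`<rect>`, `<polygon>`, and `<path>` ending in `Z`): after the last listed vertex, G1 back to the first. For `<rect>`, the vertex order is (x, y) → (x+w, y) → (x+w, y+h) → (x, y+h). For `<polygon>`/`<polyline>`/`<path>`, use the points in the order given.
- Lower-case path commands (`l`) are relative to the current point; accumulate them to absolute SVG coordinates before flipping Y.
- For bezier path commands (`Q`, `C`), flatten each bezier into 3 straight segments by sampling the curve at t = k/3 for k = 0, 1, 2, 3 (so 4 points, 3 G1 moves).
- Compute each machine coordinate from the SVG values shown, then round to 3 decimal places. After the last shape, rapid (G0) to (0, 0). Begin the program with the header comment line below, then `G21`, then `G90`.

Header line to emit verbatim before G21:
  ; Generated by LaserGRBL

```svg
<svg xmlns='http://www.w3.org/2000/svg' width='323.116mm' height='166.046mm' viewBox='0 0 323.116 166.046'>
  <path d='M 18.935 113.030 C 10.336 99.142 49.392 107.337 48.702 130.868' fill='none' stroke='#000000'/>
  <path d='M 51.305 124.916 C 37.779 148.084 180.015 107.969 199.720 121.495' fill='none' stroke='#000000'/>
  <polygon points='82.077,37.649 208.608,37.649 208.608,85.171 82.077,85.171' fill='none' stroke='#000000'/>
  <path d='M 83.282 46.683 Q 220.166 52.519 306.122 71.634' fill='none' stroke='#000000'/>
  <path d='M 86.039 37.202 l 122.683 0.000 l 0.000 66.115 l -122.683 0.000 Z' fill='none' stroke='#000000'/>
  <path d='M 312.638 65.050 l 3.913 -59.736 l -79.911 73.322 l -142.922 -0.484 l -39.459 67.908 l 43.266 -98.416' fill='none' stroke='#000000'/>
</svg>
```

viewBox `0 0 323.116 166.046` with mm width/height → 1 unit = 1 mm. Flip: y_m = 166.046 − y_svg.

**Shape 1** — `<path>` cubic bezier, stroke `#000000` → score (S566, F1594). Control points (SVG): P0=(18.935,113.030), P1=(10.336,99.142), P2=(49.392,107.337), P3=(48.702,130.868); sampled at t=k/3. Machine vertices: (18.935,53.016) → (22.984,59.793) → (39.380,53.347) → (48.702,35.178). Open path.

**Shape 2** — `<path>` cubic bezier, stroke `#000000` → score (S566, F1594). Control points (SVG): P0=(51.305,124.916), P1=(37.779,148.084), P2=(180.015,107.969), P3=(199.720,121.495); sampled at t=k/3. Machine vertices: (51.305,41.130) → (79.393,34.726) → (149.478,44.527) → (199.720,44.551). Open path.

**Shape 3** — `<polygon>` rectangle, stroke `#000000` → score (S566, F1594). Machine vertices: (82.077,128.397) → (208.608,128.397) → (208.608,80.875) → (82.077,80.875) → (82.077,128.397). Closed: final G1 returns to the first vertex.

**Shape 4** — `<path>` quadratic bezier, stroke `#000000` → score (S566, F1594). Control points (SVG): P0=(83.282,46.683), P1=(220.166,52.519), P2=(306.122,71.634); sampled at t=k/3. Machine vertices: (83.282,119.363) → (168.879,113.997) → (243.159,105.680) → (306.122,94.412). Open path.

**Shape 5** — `<path>` rectangle, stroke `#000000` → score (S566, F1594). Machine vertices: (86.039,128.844) → (208.722,128.844) → (208.722,62.729) → (86.039,62.729) → (86.039,128.844). Closed: final G1 returns to the first vertex.

**Shape 6** — `<path>` open polyline, stroke `#000000` → score (S566, F1594). Machine vertices: (312.638,100.996) → (316.551,160.732) → (236.640,87.410) → (93.718,87.894) → (54.259,19.986) → (97.525,118.402). Open path.

; Generated by LaserGRBL
G21
G90
G0 X18.935 Y53.016
M3 S566
G1 X22.984 Y59.793 F1594
G1 X39.380 Y53.347
G1 X48.702 Y35.178
M5
G0 X51.305 Y41.130
M3 S566
G1 X79.393 Y34.726 F1594
G1 X149.478 Y44.527
G1 X199.720 Y44.551
M5
G0 X82.077 Y128.397
M3 S566
G1 X208.608 Y128.397 F1594
G1 X208.608 Y80.875
G1 X82.077 Y80.875
G1 X82.077 Y128.397
M5
G0 X83.282 Y119.363
M3 S566
G1 X168.879 Y113.997 F1594
G1 X243.159 Y105.680
G1 X306.122 Y94.412
M5
G0 X86.039 Y128.844
M3 S566
G1 X208.722 Y128.844 F1594
G1 X208.722 Y62.729
G1 X86.039 Y62.729
G1 X86.039 Y128.844
M5
G0 X312.638 Y100.996
M3 S566
G1 X316.551 Y160.732 F1594
G1 X236.640 Y87.410
G1 X93.718 Y87.894
G1 X54.259 Y19.986
G1 X97.525 Y118.402
M5
G0 X0.000 Y0.000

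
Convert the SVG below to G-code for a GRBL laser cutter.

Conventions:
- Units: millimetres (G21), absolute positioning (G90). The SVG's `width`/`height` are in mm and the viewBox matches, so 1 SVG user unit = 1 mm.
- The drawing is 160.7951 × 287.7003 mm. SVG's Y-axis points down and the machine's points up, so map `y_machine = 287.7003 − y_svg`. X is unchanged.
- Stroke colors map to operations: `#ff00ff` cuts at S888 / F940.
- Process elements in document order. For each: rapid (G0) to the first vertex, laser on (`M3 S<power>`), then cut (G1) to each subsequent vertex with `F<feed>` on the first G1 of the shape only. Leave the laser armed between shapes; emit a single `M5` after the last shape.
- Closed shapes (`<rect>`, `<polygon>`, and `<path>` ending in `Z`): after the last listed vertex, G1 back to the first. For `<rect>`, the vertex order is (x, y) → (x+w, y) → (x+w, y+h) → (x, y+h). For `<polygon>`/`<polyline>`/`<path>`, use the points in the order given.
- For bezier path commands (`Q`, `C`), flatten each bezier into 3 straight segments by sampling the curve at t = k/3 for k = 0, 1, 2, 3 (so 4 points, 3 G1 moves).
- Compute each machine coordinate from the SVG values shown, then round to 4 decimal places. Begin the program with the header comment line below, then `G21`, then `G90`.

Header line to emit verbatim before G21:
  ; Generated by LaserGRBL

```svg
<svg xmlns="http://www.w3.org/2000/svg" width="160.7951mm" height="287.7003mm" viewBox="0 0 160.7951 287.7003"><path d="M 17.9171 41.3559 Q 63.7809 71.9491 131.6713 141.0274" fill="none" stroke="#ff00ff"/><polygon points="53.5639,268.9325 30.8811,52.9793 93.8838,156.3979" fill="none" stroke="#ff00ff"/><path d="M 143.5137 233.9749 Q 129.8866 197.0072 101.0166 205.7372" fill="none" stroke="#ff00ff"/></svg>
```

viewBox `0 0 160.7951 287.7003` with mm width/height → 1 unit = 1 mm. Flip: y_m = 287.7003 − y_svg.

**Shape 1** — `<path>` quadratic bezier, stroke `#ff00ff` → cut (S888, F940). Control points (SVG): P0=(17.9171,41.3559), P1=(63.7809,71.9491), P2=(131.6713,141.0274); sampled at t=k/3. Machine vertices: (17.9171,246.3444) → (50.9404,221.6728) → (88.8584,188.4490) → (131.6713,146.6729). Open path.

**Shape 2** — `<polygon>` closed polygon, stroke `#ff00ff` → cut (S888, F940). Machine vertices: (53.5639,18.7678) → (30.8811,234.7210) → (93.8838,131.3024) → (53.5639,18.7678). Closed: final G1 returns to the first vertex.

**Shape 3** — `<path>` quadratic bezier, stroke `#ff00ff` → cut (S888, F940). Control points (SVG): P0=(143.5137,233.9749), P1=(129.8866,197.0072), P2=(101.0166,205.7372); sampled at t=k/3. Machine vertices: (143.5137,53.7254) → (132.7353,73.2930) → (118.5696,82.7056) → (101.0166,81.9631). Open path.

; Generated by LaserGRBL
G21
G90
G0 X17.9171 Y246.3444
M3 S888
G1 X50.9404 Y221.6728 F940
G1 X88.8584 Y188.4490
G1 X131.6713 Y146.6729
G0 X53.5639 Y18.7678
M3 S888
G1 X30.8811 Y234.7210 F940
G1 X93.8838 Y131.3024
G1 X53.5639 Y18.7678
G0 X143.5137 Y53.7254
M3 S888
G1 X132.7353 Y73.2930 F940
G1 X118.5696 Y82.7056
G1 X101.0166 Y81.9631
M5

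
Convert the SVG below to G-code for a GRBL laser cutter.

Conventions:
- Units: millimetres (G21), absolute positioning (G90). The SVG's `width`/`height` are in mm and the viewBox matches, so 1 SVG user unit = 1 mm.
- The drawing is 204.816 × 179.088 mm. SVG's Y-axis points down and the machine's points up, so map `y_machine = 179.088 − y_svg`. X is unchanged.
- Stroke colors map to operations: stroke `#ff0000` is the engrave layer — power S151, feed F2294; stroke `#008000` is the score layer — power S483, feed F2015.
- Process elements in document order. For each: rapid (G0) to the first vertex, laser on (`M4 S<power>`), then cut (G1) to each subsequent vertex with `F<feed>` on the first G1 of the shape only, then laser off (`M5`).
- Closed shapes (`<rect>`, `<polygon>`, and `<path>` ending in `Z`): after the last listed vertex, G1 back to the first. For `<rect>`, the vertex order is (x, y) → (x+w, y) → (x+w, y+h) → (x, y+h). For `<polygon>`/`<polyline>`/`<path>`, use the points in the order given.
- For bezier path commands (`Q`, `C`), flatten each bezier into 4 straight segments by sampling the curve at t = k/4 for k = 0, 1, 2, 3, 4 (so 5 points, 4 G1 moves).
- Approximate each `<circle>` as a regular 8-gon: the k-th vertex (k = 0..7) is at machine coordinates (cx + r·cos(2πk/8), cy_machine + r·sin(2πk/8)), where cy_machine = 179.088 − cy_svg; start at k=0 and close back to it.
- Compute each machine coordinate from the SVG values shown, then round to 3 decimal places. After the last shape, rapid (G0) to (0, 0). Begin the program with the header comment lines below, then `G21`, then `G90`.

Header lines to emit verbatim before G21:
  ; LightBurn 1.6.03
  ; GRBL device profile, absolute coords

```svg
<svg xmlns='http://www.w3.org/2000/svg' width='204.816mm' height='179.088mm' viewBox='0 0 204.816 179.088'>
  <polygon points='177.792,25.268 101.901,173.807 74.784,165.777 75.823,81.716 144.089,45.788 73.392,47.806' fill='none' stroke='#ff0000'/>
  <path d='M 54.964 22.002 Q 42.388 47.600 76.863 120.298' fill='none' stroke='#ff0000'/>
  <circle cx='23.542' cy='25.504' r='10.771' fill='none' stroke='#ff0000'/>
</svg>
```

1 u = 1 mm; y_m = 179.088 − y.

[1] `<polygon>` closed polygon, #ff0000→engrave S151 F2294: (177.792,153.820) → (101.901,5.281) → (74.784,13.311) → (75.823,97.372) → (144.089,133.300) → (73.392,131.282) → (177.792,153.820) (closed)

[2] `<path>` quadratic bezier, #ff0000→engrave S151 F2294: (54.964,157.086) → (51.617,141.343) → (54.151,119.713) → (62.566,92.195) → (76.863,58.790)

[3] `<circle>` circle, #ff0000→engrave S151 F2294: (34.313,153.584) → (31.158,161.200) → (23.542,164.355) → (15.926,161.200) → (12.771,153.584) → (15.926,145.968) → (23.542,142.813) → (31.158,145.968) → (34.313,153.584) (closed)

; LightBurn 1.6.03
; GRBL device profile, absolute coords
G21
G90
G0 X177.792 Y153.820
M4 S151
G1 X101.901 Y5.281 F2294
G1 X74.784 Y13.311
G1 X75.823 Y97.372
G1 X144.089 Y133.300
G1 X73.392 Y131.282
G1 X177.792 Y153.820
M5
G0 X54.964 Y157.086
M4 S151
G1 X51.617 Y141.343 F2294
G1 X54.151 Y119.713
G1 X62.566 Y92.195
G1 X76.863 Y58.790
M5
G0 X34.313 Y153.584
M4 S151
G1 X31.158 Y161.200 F2294
G1 X23.542 Y164.355
G1 X15.926 Y161.200
G1 X12.771 Y153.584
G1 X15.926 Y145.968
G1 X23.542 Y142.813
G1 X31.158 Y145.968
G1 X34.313 Y153.584
M5
G0 X0.000 Y0.000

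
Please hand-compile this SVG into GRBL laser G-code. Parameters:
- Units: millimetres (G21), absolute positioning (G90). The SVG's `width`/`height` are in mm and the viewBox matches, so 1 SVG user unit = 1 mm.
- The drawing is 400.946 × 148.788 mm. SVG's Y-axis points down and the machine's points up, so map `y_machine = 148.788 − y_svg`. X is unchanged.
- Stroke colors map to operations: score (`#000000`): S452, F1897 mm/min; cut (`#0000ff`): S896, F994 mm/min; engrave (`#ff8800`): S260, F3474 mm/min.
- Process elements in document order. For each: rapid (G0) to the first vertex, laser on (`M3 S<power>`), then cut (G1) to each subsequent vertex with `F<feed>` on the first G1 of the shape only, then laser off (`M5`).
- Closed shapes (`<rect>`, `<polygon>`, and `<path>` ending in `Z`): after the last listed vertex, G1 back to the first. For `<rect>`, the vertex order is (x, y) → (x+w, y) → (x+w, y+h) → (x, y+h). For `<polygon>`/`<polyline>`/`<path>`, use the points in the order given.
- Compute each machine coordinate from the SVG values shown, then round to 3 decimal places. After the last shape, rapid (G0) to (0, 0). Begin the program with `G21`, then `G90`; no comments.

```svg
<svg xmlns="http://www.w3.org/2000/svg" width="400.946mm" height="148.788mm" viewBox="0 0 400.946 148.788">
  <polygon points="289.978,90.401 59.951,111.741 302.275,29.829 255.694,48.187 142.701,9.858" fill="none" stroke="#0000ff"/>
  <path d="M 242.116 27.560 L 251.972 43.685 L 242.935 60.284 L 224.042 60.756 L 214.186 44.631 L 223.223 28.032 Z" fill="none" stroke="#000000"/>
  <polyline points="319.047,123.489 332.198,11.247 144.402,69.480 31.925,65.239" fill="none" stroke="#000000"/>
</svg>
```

viewBox `0 0 400.946 148.788` with mm width/height → 1 unit = 1 mm. Flip: y_m = 148.788 − y_svg.

**Shape 1** — `<polygon>` closed polygon, stroke `#0000ff` → cut (S896, F994). Machine vertices: (289.978,58.387) → (59.951,37.047) → (302.275,118.959) → (255.694,100.601) → (142.701,138.930) → (289.978,58.387). Closed: final G1 returns to the first vertex.

**Shape 2** — `<path>` regular polygon, stroke `#000000` → score (S452, F1897). Machine vertices: (242.116,121.228) → (251.972,105.103) → (242.935,88.504) → (224.042,88.032) → (214.186,104.157) → (223.223,120.756) → (242.116,121.228). Closed: final G1 returns to the first vertex.

**Shape 3** — `<polyline>` open polyline, stroke `#000000` → score (S452, F1897). Machine vertices: (319.047,25.299) → (332.198,137.541) → (144.402,79.308) → (31.925,83.549). Open path.

G21
G90
G0 X289.978 Y58.387
M3 S896
G1 X59.951 Y37.047 F994
G1 X302.275 Y118.959
G1 X255.694 Y100.601
G1 X142.701 Y138.930
G1 X289.978 Y58.387
M5
G0 X242.116 Y121.228
M3 S452
G1 X251.972 Y105.103 F1897
G1 X242.935 Y88.504
G1 X224.042 Y88.032
G1 X214.186 Y104.157
G1 X223.223 Y120.756
G1 X242.116 Y121.228
M5
G0 X319.047 Y25.299
M3 S452
G1 X332.198 Y137.541 F1897
G1 X144.402 Y79.308
G1 X31.925 Y83.549
M5
G0 X0.000 Y0.000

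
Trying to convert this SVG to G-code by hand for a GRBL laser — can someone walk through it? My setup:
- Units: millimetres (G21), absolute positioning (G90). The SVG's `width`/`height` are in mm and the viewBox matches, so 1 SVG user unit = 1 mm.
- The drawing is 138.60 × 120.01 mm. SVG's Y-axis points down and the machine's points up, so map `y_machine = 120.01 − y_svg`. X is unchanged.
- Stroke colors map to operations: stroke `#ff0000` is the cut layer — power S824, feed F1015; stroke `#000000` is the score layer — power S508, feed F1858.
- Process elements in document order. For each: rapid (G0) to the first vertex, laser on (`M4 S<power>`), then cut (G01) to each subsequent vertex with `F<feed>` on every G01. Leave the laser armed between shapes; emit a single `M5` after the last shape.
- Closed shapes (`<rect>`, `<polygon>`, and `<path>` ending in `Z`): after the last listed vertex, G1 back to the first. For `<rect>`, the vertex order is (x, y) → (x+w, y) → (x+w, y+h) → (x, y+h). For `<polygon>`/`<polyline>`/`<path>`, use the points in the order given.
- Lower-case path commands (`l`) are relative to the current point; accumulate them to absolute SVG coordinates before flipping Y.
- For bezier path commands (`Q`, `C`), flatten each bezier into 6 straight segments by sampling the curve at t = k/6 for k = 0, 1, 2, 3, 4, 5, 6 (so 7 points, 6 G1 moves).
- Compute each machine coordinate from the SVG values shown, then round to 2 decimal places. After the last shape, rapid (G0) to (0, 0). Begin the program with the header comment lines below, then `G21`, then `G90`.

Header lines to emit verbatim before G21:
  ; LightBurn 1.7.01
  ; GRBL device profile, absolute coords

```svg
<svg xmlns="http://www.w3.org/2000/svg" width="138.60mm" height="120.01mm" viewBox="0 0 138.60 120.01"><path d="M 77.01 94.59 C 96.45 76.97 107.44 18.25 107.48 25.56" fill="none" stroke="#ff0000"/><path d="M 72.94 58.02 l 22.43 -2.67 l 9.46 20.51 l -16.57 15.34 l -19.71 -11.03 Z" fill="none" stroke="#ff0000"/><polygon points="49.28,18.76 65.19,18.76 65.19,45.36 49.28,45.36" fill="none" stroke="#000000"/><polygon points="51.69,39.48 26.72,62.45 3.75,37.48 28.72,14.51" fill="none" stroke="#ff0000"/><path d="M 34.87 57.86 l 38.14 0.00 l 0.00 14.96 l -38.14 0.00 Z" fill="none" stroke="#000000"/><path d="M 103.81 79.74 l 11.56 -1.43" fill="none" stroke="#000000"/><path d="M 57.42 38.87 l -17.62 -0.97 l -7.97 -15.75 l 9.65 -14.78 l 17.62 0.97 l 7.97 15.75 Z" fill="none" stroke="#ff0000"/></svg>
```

; LightBurn 1.7.01
; GRBL device profile, absolute coords
G21
G90
G0 X77.01 Y25.42
M4 S824
G01 X86.01 Y37.16 F1015
G01 X93.54 Y52.77 F1015
G01 X99.52 Y69.28 F1015
G01 X103.88 Y83.72 F1015
G01 X106.56 Y93.10 F1015
G01 X107.48 Y94.45 F1015
G0 X72.94 Y61.99
M4 S824
G01 X95.37 Y64.66 F1015
G01 X104.83 Y44.15 F1015
G01 X88.26 Y28.81 F1015
G01 X68.55 Y39.84 F1015
G01 X72.94 Y61.99 F1015
G0 X49.28 Y101.25
M4 S508
G01 X65.19 Y101.25 F1858
G01 X65.19 Y74.65 F1858
G01 X49.28 Y74.65 F1858
G01 X49.28 Y101.25 F1858
G0 X51.69 Y80.53
M4 S824
G01 X26.72 Y57.56 F1015
G01 X3.75 Y82.53 F1015
G01 X28.72 Y105.50 F1015
G01 X51.69 Y80.53 F1015
G0 X34.87 Y62.15
M4 S508
G01 X73.01 Y62.15 F1858
G01 X73.01 Y47.19 F1858
G01 X34.87 Y47.19 F1858
G01 X34.87 Y62.15 F1858
G0 X103.81 Y40.27
M4 S508
G01 X115.37 Y41.70 F1858
G0 X57.42 Y81.14
M4 S824
G01 X39.80 Y82.11 F1015
G01 X31.83 Y97.86 F1015
G01 X41.48 Y112.64 F1015
G01 X59.10 Y111.67 F1015
G01 X67.07 Y95.92 F1015
G01 X57.42 Y81.14 F1015
M5
G0 X0.00 Y0.00

1 u = 1 mm; y_m = 120.01 − y.

[1] `<path>` cubic bezier, #ff0000→cut S824 F1015: (77.01,25.42) → (86.01,37.16) → (93.54,52.77) → (99.52,69.28) → (103.88,83.72) → (106.56,93.10) → (107.48,94.45)

[2] `<path>` regular polygon, #ff0000→cut S824 F1015: (72.94,61.99) → (95.37,64.66) → (104.83,44.15) → (88.26,28.81) → (68.55,39.84) → (72.94,61.99) (closed)

[3] `<polygon>` rectangle, #000000→score S508 F1858: (49.28,101.25) → (65.19,101.25) → (65.19,74.65) → (49.28,74.65) → (49.28,101.25) (closed)

[4] `<polygon>` regular polygon, #ff0000→cut S824 F1015: (51.69,80.53) → (26.72,57.56) → (3.75,82.53) → (28.72,105.50) → (51.69,80.53) (closed)

[5] `<path>` rectangle, #000000→score S508 F1858: (34.87,62.15) → (73.01,62.15) → (73.01,47.19) → (34.87,47.19) → (34.87,62.15) (closed)

[6] `<path>` line segment, #000000→score S508 F1858: (103.81,40.27) → (115.37,41.70)

[7] `<path>` regular polygon, #ff0000→cut S824 F1015: (57.42,81.14) → (39.80,82.11) → (31.83,97.86) → (41.48,112.64) → (59.10,111.67) → (67.07,95.92) → (57.42,81.14) (closed)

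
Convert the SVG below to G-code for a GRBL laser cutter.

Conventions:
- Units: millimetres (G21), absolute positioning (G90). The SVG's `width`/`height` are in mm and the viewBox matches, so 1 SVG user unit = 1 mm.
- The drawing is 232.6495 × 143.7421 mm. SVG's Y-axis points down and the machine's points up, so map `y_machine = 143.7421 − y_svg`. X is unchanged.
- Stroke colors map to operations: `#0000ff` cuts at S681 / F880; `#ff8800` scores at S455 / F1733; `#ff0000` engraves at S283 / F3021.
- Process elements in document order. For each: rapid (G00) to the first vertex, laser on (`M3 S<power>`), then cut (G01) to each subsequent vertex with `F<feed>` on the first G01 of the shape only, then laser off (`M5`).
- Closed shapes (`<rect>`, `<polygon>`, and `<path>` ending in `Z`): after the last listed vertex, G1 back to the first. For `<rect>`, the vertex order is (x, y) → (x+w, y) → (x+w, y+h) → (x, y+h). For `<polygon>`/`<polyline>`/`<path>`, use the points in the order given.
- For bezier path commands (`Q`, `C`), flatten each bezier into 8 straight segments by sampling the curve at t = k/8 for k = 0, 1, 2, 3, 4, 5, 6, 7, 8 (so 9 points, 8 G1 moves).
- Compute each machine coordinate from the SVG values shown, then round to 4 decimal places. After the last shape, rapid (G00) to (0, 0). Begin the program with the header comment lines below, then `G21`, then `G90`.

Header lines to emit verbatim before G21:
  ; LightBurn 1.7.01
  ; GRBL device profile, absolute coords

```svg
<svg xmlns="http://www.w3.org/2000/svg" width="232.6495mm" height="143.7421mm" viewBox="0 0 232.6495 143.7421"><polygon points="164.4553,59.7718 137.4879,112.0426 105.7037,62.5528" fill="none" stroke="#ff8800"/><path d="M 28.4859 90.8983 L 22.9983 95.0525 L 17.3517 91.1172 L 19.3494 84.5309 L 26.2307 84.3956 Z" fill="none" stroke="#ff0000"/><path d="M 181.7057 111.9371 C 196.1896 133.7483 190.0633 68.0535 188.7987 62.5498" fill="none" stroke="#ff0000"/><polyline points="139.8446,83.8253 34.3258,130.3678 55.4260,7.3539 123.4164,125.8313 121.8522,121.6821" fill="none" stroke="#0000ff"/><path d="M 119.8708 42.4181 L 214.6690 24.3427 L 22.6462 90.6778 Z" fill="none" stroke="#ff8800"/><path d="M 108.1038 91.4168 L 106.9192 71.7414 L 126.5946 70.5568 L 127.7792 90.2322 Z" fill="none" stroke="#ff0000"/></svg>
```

1 u = 1 mm; y_m = 143.7421 − y.

[1] `<polygon>` regular polygon, #ff8800→score S455 F1733: (164.4553,83.9703) → (137.4879,31.6995) → (105.7037,81.1893) → (164.4553,83.9703) (closed)

[2] `<path>` regular polygon, #ff0000→engrave S283 F3021: (28.4859,52.8438) → (22.9983,48.6896) → (17.3517,52.6249) → (19.3494,59.2112) → (26.2307,59.3465) → (28.4859,52.8438) (closed)

[3] `<path>` cubic bezier, #ff0000→engrave S283 F3021: (181.7057,31.8050) → (186.2208,27.4392) → (189.1022,29.5462) → (190.6484,36.3953) → (191.1579,46.2556) → (190.9292,57.3962) → (190.2607,68.0865) → (189.4511,76.5954) → (188.7987,81.1923)

[4] `<polyline>` open polyline, #0000ff→cut S681 F880: (139.8446,59.9168) → (34.3258,13.3743) → (55.4260,136.3882) → (123.4164,17.9108) → (121.8522,22.0600)

[5] `<path>` closed polygon, #ff8800→score S455 F1733: (119.8708,101.3240) → (214.6690,119.3994) → (22.6462,53.0643) → (119.8708,101.3240) (closed)

[6] `<path>` regular polygon, #ff0000→engrave S283 F3021: (108.1038,52.3253) → (106.9192,72.0007) → (126.5946,73.1853) → (127.7792,53.5099) → (108.1038,52.3253) (closed)

; LightBurn 1.7.01
; GRBL device profile, absolute coords
G21
G90
G00 X164.4553 Y83.9703
M3 S455
G01 X137.4879 Y31.6995 F1733
G01 X105.7037 Y81.1893
G01 X164.4553 Y83.9703
M5
G00 X28.4859 Y52.8438
M3 S283
G01 X22.9983 Y48.6896 F3021
G01 X17.3517 Y52.6249
G01 X19.3494 Y59.2112
G01 X26.2307 Y59.3465
G01 X28.4859 Y52.8438
M5
G00 X181.7057 Y31.8050
M3 S283
G01 X186.2208 Y27.4392 F3021
G01 X189.1022 Y29.5462
G01 X190.6484 Y36.3953
G01 X191.1579 Y46.2556
G01 X190.9292 Y57.3962
G01 X190.2607 Y68.0865
G01 X189.4511 Y76.5954
G01 X188.7987 Y81.1923
M5
G00 X139.8446 Y59.9168
M3 S681
G01 X34.3258 Y13.3743 F880
G01 X55.4260 Y136.3882
G01 X123.4164 Y17.9108
G01 X121.8522 Y22.0600
M5
G00 X119.8708 Y101.3240
M3 S455
G01 X214.6690 Y119.3994 F1733
G01 X22.6462 Y53.0643
G01 X119.8708 Y101.3240
M5
G00 X108.1038 Y52.3253
M3 S283
G01 X106.9192 Y72.0007 F3021
G01 X126.5946 Y73.1853
G01 X127.7792 Y53.5099
G01 X108.1038 Y52.3253
M5
G00 X0.0000 Y0.0000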